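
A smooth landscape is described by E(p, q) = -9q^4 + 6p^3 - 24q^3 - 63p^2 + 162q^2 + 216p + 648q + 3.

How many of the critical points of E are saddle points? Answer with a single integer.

E separates as a function of p plus a function of q, so ∇E=0 decouples.
∂E/∂p = 18(p - 4)(p - 3) = 0 at p ∈ {3, 4}; ∂E/∂q = -36(q - 3)(q + 2)(q + 3) = 0 at q ∈ {-3, -2, 3}.
The Hessian is diagonal: diag(E_pp, E_qq). Second derivatives: E_pp(3)=-18, E_pp(4)=18; E_qq(-3)=-216, E_qq(-2)=180, E_qq(3)=-1080.
Saddle points occur where the two diagonal entries have opposite signs: (3, -2), (4, -3), (4, 3). Count: 3.

3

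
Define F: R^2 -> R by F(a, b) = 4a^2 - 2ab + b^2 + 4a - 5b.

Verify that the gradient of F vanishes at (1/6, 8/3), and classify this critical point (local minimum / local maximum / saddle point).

∇F = (8a - 2b + 4, -2a + 2b - 5); substituting (1/6, 8/3) gives ∇F = (0, 0), so (1/6, 8/3) is indeed a critical point.
The Hessian of F is constant: H = [[8, -2], [-2, 2]].
det(H) = 8·2 − (-2)² = 12.
det(H) > 0 and tr(H) = 10 > 0, so H is positive definite and the point is a local minimum.

local minimum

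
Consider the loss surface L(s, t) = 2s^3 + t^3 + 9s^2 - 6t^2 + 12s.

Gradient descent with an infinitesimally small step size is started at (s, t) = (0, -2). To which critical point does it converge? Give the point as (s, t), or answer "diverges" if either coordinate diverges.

diverges

L is separable, so gradient descent decouples: s follows -∂L/∂s, t follows -∂L/∂t.
∂L/∂s = 6(s + 1)(s + 2); at s=0 this is 12, so s decreases.
∂L/∂t = 3t(t - 4); at t=-2 this is 36, so t decreases.
The t-coordinate has no critical point in that direction and runs off to infinity.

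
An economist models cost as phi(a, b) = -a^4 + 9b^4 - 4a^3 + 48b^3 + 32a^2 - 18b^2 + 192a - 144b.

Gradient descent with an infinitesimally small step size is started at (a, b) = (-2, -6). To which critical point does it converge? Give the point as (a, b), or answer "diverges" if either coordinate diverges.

(-3, -4)

phi is separable, so gradient descent decouples: a follows -∂phi/∂a, b follows -∂phi/∂b.
∂phi/∂a = -4(a - 4)(a + 3)(a + 4); at a=-2 this is 48, so a decreases.
∂phi/∂b = 36(b - 1)(b + 1)(b + 4); at b=-6 this is -2520, so b increases.
a converges to its nearest critical value -3 (a local min of the a-part); b converges to -4. The iterate converges to (-3, -4).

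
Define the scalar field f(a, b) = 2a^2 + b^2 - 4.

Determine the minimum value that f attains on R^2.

-4

f(a,b) separates as P(a) + Q(b) − 4, so its minimum is min P + min Q − 4.
P'(a) = 4a vanishes at a ∈ {0}; Q'(b) = 2b vanishes at b ∈ {0}.
Local minima of P (where P''>0): P(0)=0. Local minima of Q: Q(0)=0.
So the global minimum of f is P(0) + Q(0) − 4 = 0 + 0 − 4 = -4, attained at (0, 0).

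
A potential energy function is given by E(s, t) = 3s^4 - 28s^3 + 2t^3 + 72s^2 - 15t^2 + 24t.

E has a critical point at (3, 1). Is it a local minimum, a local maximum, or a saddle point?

local maximum

The mixed partial ∂²E/∂s∂t is 0, so the Hessian at any point is diag(E_ss, E_tt) = diag(12(3s^2 - 14s + 12), 6(2t - 5)).
At (3, 1): H = diag(-36, -18).
Both eigenvalues are negative, so H is negative definite: a local maximum.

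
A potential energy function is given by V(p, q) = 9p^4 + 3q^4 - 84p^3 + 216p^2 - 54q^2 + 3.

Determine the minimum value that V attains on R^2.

-240

V(p,q) separates as A(p) + B(q) + 3, so its minimum is min A + min B + 3.
A'(p) = 36p(p - 4)(p - 3) vanishes at p ∈ {0, 3, 4}; B'(q) = 12q(q - 3)(q + 3) vanishes at q ∈ {-3, 0, 3}.
Local minima of A (where A''>0): A(0)=0, A(4)=384. Local minima of B: B(-3)=-243, B(3)=-243.
So the global minimum of V is A(0) + B(-3) + 3 = 0 − 243 + 3 = -240, attained at (0, -3).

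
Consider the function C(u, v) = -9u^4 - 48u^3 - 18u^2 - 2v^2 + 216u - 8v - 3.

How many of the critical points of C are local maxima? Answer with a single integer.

2

C separates as a function of u plus a function of v, so ∇C=0 decouples.
∂C/∂u = -36(u - 1)(u + 2)(u + 3) = 0 at u ∈ {-3, -2, 1}; ∂C/∂v = -4(v + 2) = 0 at v ∈ {-2}.
The Hessian is diagonal: diag(C_uu, C_vv). Second derivatives: C_uu(-3)=-144, C_uu(-2)=108, C_uu(1)=-432; C_vv(-2)=-4.
Local maxima occur where both diagonal entries negative: (-3, -2), (1, -2). Count: 2.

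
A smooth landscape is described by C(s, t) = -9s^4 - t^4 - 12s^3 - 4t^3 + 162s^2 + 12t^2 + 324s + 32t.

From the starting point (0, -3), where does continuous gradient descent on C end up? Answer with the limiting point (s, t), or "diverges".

C is separable, so gradient descent decouples: s follows -∂C/∂s, t follows -∂C/∂t.
∂C/∂s = -36(s - 3)(s + 1)(s + 3); at s=0 this is 324, so s decreases.
∂C/∂t = -4(t - 2)(t + 1)(t + 4); at t=-3 this is -40, so t increases.
s converges to its nearest critical value -1 (a local min of the s-part); t converges to -1. The iterate converges to (-1, -1).

(-1, -1)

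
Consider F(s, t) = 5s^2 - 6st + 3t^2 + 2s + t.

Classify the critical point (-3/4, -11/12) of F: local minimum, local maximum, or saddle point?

local minimum

The Hessian of F is constant: H = [[10, -6], [-6, 6]].
det(H) = 10·6 − (-6)² = 24.
det(H) > 0 and tr(H) = 16 > 0, so H is positive definite and the point is a local minimum.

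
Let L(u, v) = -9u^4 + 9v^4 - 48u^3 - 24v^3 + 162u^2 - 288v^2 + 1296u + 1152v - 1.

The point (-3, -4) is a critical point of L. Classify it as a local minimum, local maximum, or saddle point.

local minimum

The mixed partial ∂²L/∂u∂v is 0, so the Hessian at any point is diag(L_uu, L_vv) = diag(36(-3u^2 - 8u + 9), 36(3v^2 - 4v - 16)).
At (-3, -4): H = diag(216, 1728).
Both eigenvalues are positive, so H is positive definite: a local minimum.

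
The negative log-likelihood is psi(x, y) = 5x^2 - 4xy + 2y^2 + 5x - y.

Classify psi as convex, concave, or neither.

psi is quadratic, so its Hessian is the constant matrix H = [[10, -4], [-4, 4]].
det(H) = 24, tr(H) = 14.
det(H) > 0 and tr(H) > 0, so H is positive definite everywhere: convex.

convex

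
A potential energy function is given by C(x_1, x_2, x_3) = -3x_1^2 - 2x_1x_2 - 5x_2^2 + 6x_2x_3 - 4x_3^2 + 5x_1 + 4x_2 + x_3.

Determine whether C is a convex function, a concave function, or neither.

C is quadratic, so its Hessian is the constant matrix H = [[-6, -2, 0], [-2, -10, 6], [0, 6, -8]].
Leading principal minors: -6, 56, -232.
Signs alternate −, +, − ⇒ H ≺ 0 ⇒ concave.

concave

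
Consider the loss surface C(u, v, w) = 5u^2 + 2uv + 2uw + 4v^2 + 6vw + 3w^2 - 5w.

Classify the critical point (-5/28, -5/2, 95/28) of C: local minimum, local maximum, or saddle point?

local minimum

The Hessian is constant: H = [[10, 2, 2], [2, 8, 6], [2, 6, 6]].
Leading principal minors: Δ₁ = 10, Δ₂ = 76, Δ₃ = 112.
All leading minors are positive, so H is positive definite: a local minimum.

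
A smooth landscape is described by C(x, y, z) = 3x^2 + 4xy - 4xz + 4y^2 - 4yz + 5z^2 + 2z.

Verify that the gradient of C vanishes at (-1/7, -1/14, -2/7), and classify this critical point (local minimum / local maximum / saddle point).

local minimum

∇C = (6x + 4y - 4z, 4x + 8y - 4z, -4x - 4y + 10z + 2); substituting (-1/7, -1/14, -2/7) gives ∇C = (0, 0, 0), so (-1/7, -1/14, -2/7) is indeed a critical point.
The Hessian is constant: H = [[6, 4, -4], [4, 8, -4], [-4, -4, 10]].
Leading principal minors: Δ₁ = 6, Δ₂ = 32, Δ₃ = 224.
All leading minors are positive, so H is positive definite: a local minimum.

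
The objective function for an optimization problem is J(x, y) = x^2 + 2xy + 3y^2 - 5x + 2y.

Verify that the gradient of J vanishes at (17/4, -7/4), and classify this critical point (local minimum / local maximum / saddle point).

∇J = (2x + 2y - 5, 2x + 6y + 2); substituting (17/4, -7/4) gives ∇J = (0, 0), so (17/4, -7/4) is indeed a critical point.
The Hessian of J is constant: H = [[2, 2], [2, 6]].
det(H) = 2·6 − 2² = 8.
det(H) > 0 and tr(H) = 8 > 0, so H is positive definite and the point is a local minimum.

local minimum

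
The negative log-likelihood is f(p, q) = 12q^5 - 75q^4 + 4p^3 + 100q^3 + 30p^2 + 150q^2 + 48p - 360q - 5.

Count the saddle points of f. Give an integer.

4

f separates as a function of p plus a function of q, so ∇f=0 decouples.
∂f/∂p = 12(p + 1)(p + 4) = 0 at p ∈ {-4, -1}; ∂f/∂q = 60(q - 3)(q - 2)(q - 1)(q + 1) = 0 at q ∈ {-1, 1, 2, 3}.
The Hessian is diagonal: diag(f_pp, f_qq). Second derivatives: f_pp(-4)=-36, f_pp(-1)=36; f_qq(-1)=-1440, f_qq(1)=240, f_qq(2)=-180, f_qq(3)=480.
Saddle points occur where the two diagonal entries have opposite signs: (-4, 1), (-4, 3), (-1, -1), (-1, 2). Count: 4.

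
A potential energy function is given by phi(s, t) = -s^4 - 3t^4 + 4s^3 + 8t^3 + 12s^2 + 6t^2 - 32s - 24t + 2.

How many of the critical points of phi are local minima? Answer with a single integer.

1

phi separates as a function of s plus a function of t, so ∇phi=0 decouples.
∂phi/∂s = -4(s - 4)(s - 1)(s + 2) = 0 at s ∈ {-2, 1, 4}; ∂phi/∂t = -12(t - 2)(t - 1)(t + 1) = 0 at t ∈ {-1, 1, 2}.
The Hessian is diagonal: diag(phi_ss, phi_tt). Second derivatives: phi_ss(-2)=-72, phi_ss(1)=36, phi_ss(4)=-72; phi_tt(-1)=-72, phi_tt(1)=24, phi_tt(2)=-36.
Local minima occur where both diagonal entries positive: (1, 1). Count: 1.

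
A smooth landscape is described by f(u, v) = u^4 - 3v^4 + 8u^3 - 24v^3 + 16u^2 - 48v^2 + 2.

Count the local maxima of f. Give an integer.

f separates as a function of u plus a function of v, so ∇f=0 decouples.
∂f/∂u = 4u(u + 2)(u + 4) = 0 at u ∈ {-4, -2, 0}; ∂f/∂v = -12v(v + 2)(v + 4) = 0 at v ∈ {-4, -2, 0}.
The Hessian is diagonal: diag(f_uu, f_vv). Second derivatives: f_uu(-4)=32, f_uu(-2)=-16, f_uu(0)=32; f_vv(-4)=-96, f_vv(-2)=48, f_vv(0)=-96.
Local maxima occur where both diagonal entries negative: (-2, -4), (-2, 0). Count: 2.

2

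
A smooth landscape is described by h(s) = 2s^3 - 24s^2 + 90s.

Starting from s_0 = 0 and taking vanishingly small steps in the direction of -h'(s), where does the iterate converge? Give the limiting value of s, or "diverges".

diverges

h'(s) = 6(s - 5)(s - 3), so h'(0) = 90.
Gradient descent moves in the -h' direction, i.e. s is decreasing.
There is no critical point below s=0, and h' keeps the same sign, so the iterate runs off to −∞.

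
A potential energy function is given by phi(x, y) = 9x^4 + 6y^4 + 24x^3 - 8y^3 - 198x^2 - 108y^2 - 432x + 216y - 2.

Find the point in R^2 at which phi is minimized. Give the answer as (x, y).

phi(x,y) separates as P(x) + Q(y) − 2, so its minimum is min P + min Q − 2.
P'(x) = 36(x - 3)(x + 1)(x + 4) vanishes at x ∈ {-4, -1, 3}; Q'(y) = 24(y - 3)(y - 1)(y + 3) vanishes at y ∈ {-3, 1, 3}.
Local minima of P (where P''>0): P(-4)=-672, P(3)=-1701. Local minima of Q: Q(-3)=-918, Q(3)=-54.
So the global minimum of phi is P(3) + Q(-3) − 2 = -1701 − 918 − 2 = -2621, attained at (3, -3).

(3, -3)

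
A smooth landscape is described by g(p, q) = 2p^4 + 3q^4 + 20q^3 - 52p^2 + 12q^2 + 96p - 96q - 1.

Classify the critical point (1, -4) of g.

saddle point

The mixed partial ∂²g/∂p∂q is 0, so the Hessian at any point is diag(g_pp, g_qq) = diag(8(3p^2 - 13), 12(3q^2 + 10q + 2)).
At (1, -4): H = diag(-80, 120).
The eigenvalues have opposite signs, so H is indefinite: a saddle point.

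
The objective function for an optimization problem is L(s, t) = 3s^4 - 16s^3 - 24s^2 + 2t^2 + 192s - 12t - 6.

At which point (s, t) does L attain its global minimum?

L(s,t) separates as P(s) + Q(t) − 6, so its minimum is min P + min Q − 6.
P'(s) = 12(s - 4)(s - 2)(s + 2) vanishes at s ∈ {-2, 2, 4}; Q'(t) = 4(t - 3) vanishes at t ∈ {3}.
Local minima of P (where P''>0): P(-2)=-304, P(4)=128. Local minima of Q: Q(3)=-18.
So the global minimum of L is P(-2) + Q(3) − 6 = -304 − 18 − 6 = -328, attained at (-2, 3).

(-2, 3)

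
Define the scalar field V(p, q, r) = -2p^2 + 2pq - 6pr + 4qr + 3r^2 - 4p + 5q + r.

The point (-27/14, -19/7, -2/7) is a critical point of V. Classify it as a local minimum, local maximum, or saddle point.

The Hessian is constant: H = [[-4, 2, -6], [2, 0, 4], [-6, 4, 6]].
Leading principal minors: Δ₁ = -4, Δ₂ = -4, Δ₃ = -56.
The minors fit neither the all-positive nor the alternating-sign pattern, so H is indefinite: a saddle point.

saddle point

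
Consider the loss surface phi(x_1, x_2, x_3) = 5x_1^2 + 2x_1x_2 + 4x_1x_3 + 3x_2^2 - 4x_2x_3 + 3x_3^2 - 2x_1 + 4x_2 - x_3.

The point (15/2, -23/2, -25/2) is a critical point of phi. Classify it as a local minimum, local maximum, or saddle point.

local minimum

The Hessian is constant: H = [[10, 2, 4], [2, 6, -4], [4, -4, 6]].
Leading principal minors: Δ₁ = 10, Δ₂ = 56, Δ₃ = 16.
All leading minors are positive, so H is positive definite: a local minimum.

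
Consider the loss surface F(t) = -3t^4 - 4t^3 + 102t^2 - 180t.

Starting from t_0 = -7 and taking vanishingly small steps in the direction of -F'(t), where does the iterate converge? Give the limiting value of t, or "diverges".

diverges

F'(t) = -12(t - 3)(t - 1)(t + 5), so F'(-7) = 1920.
Gradient descent moves in the -F' direction, i.e. t is decreasing.
There is no critical point below t=-7, and F' keeps the same sign, so the iterate runs off to −∞.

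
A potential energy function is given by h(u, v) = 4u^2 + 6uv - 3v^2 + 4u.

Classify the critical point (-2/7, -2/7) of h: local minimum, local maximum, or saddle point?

The Hessian of h is constant: H = [[8, 6], [6, -6]].
det(H) = 8·(-6) − 6² = -84.
Since det(H) < 0, H is indefinite and the critical point is a saddle point.

saddle point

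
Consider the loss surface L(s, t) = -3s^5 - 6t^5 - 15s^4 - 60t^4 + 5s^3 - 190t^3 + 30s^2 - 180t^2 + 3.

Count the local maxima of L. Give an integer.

L separates as a function of s plus a function of t, so ∇L=0 decouples.
∂L/∂s = -15s(s - 1)(s + 1)(s + 4) = 0 at s ∈ {-4, -1, 0, 1}; ∂L/∂t = -30t(t + 1)(t + 3)(t + 4) = 0 at t ∈ {-4, -3, -1, 0}.
The Hessian is diagonal: diag(L_ss, L_tt). Second derivatives: L_ss(-4)=900, L_ss(-1)=-90, L_ss(0)=60, L_ss(1)=-150; L_tt(-4)=360, L_tt(-3)=-180, L_tt(-1)=180, L_tt(0)=-360.
Local maxima occur where both diagonal entries negative: (-1, -3), (-1, 0), (1, -3), (1, 0). Count: 4.

4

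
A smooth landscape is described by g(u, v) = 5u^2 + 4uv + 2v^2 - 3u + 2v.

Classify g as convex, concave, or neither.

convex

g is quadratic, so its Hessian is the constant matrix H = [[10, 4], [4, 4]].
det(H) = 24, tr(H) = 14.
det(H) > 0 and tr(H) > 0, so H is positive definite everywhere: convex.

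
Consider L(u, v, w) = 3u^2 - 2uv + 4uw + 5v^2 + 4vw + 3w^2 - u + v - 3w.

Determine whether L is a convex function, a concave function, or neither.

convex

L is quadratic, so its Hessian is the constant matrix H = [[6, -2, 4], [-2, 10, 4], [4, 4, 6]].
Leading principal minors: 6, 56, 16.
All positive ⇒ H ≻ 0 ⇒ convex.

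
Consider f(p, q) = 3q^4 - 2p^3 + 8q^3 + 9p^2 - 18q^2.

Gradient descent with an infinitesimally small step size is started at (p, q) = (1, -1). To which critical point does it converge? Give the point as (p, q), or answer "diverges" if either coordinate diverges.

(0, -3)

f is separable, so gradient descent decouples: p follows -∂f/∂p, q follows -∂f/∂q.
∂f/∂p = -6p(p - 3); at p=1 this is 12, so p decreases.
∂f/∂q = 12q(q - 1)(q + 3); at q=-1 this is 48, so q decreases.
p converges to its nearest critical value 0 (a local min of the p-part); q converges to -3. The iterate converges to (0, -3).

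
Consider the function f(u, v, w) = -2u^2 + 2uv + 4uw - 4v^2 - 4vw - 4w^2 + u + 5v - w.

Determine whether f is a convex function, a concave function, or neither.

f is quadratic, so its Hessian is the constant matrix H = [[-4, 2, 4], [2, -8, -4], [4, -4, -8]].
Leading principal minors: -4, 28, -96.
Signs alternate −, +, − ⇒ H ≺ 0 ⇒ concave.

concave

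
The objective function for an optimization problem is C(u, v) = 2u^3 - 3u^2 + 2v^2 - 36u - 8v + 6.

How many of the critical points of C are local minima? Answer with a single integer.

1

C separates as a function of u plus a function of v, so ∇C=0 decouples.
∂C/∂u = 6(u - 3)(u + 2) = 0 at u ∈ {-2, 3}; ∂C/∂v = 4(v - 2) = 0 at v ∈ {2}.
The Hessian is diagonal: diag(C_uu, C_vv). Second derivatives: C_uu(-2)=-30, C_uu(3)=30; C_vv(2)=4.
Local minima occur where both diagonal entries positive: (3, 2). Count: 1.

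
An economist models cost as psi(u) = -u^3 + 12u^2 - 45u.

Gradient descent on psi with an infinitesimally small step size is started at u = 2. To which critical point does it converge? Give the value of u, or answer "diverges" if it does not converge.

3

psi'(u) = -3(u - 5)(u - 3), so psi'(2) = -9.
Gradient descent moves in the -psi' direction, i.e. u is increasing.
The nearest critical point in that direction is u = 3, where psi'' = 6 > 0 (a local minimum). The iterate converges there.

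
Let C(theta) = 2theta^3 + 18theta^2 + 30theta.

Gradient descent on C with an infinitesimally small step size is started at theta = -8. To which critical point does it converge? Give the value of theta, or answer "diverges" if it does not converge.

diverges

C'(theta) = 6(theta + 1)(theta + 5), so C'(-8) = 126.
Gradient descent moves in the -C' direction, i.e. theta is decreasing.
There is no critical point below theta=-8, and C' keeps the same sign, so the iterate runs off to −∞.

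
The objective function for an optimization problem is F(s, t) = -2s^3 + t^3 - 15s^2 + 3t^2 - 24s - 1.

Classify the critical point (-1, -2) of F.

The mixed partial ∂²F/∂s∂t is 0, so the Hessian at any point is diag(F_ss, F_tt) = diag(-6(2s + 5), 6(t + 1)).
At (-1, -2): H = diag(-18, -6).
Both eigenvalues are negative, so H is negative definite: a local maximum.

local maximum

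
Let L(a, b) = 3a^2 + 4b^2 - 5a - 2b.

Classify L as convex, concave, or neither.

convex

L is quadratic, so its Hessian is the constant matrix H = [[6, 0], [0, 8]].
det(H) = 48, tr(H) = 14.
det(H) > 0 and tr(H) > 0, so H is positive definite everywhere: convex.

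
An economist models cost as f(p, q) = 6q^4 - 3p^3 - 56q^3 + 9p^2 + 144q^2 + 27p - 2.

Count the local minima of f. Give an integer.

f separates as a function of p plus a function of q, so ∇f=0 decouples.
∂f/∂p = -9(p - 3)(p + 1) = 0 at p ∈ {-1, 3}; ∂f/∂q = 24q(q - 4)(q - 3) = 0 at q ∈ {0, 3, 4}.
The Hessian is diagonal: diag(f_pp, f_qq). Second derivatives: f_pp(-1)=36, f_pp(3)=-36; f_qq(0)=288, f_qq(3)=-72, f_qq(4)=96.
Local minima occur where both diagonal entries positive: (-1, 0), (-1, 4). Count: 2.

2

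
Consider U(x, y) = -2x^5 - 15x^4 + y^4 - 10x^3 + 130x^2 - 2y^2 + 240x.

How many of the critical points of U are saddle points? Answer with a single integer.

U separates as a function of x plus a function of y, so ∇U=0 decouples.
∂U/∂x = -10(x - 2)(x + 1)(x + 3)(x + 4) = 0 at x ∈ {-4, -3, -1, 2}; ∂U/∂y = 4y(y - 1)(y + 1) = 0 at y ∈ {-1, 0, 1}.
The Hessian is diagonal: diag(U_xx, U_yy). Second derivatives: U_xx(-4)=180, U_xx(-3)=-100, U_xx(-1)=180, U_xx(2)=-900; U_yy(-1)=8, U_yy(0)=-4, U_yy(1)=8.
Saddle points occur where the two diagonal entries have opposite signs: (-4, 0), (-3, -1), (-3, 1), (-1, 0), (2, -1), (2, 1). Count: 6.

6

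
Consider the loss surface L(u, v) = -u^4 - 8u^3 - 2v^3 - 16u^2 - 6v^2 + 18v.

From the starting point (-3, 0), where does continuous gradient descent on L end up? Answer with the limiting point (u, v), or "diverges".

(-2, -3)

L is separable, so gradient descent decouples: u follows -∂L/∂u, v follows -∂L/∂v.
∂L/∂u = -4u(u + 2)(u + 4); at u=-3 this is -12, so u increases.
∂L/∂v = -6(v - 1)(v + 3); at v=0 this is 18, so v decreases.
u converges to its nearest critical value -2 (a local min of the u-part); v converges to -3. The iterate converges to (-2, -3).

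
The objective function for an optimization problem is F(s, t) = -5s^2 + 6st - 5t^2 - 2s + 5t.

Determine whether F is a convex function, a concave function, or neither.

concave

F is quadratic, so its Hessian is the constant matrix H = [[-10, 6], [6, -10]].
det(H) = 64, tr(H) = -20.
det(H) > 0 and tr(H) < 0, so H is negative definite everywhere: concave.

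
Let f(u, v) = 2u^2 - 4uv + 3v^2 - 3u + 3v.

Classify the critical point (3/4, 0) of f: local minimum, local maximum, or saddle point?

The Hessian of f is constant: H = [[4, -4], [-4, 6]].
det(H) = 4·6 − (-4)² = 8.
det(H) > 0 and tr(H) = 10 > 0, so H is positive definite and the point is a local minimum.

local minimum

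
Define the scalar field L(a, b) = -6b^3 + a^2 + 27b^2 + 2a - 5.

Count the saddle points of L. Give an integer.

L separates as a function of a plus a function of b, so ∇L=0 decouples.
∂L/∂a = 2(a + 1) = 0 at a ∈ {-1}; ∂L/∂b = -18b(b - 3) = 0 at b ∈ {0, 3}.
The Hessian is diagonal: diag(L_aa, L_bb). Second derivatives: L_aa(-1)=2; L_bb(0)=54, L_bb(3)=-54.
Saddle points occur where the two diagonal entries have opposite signs: (-1, 3). Count: 1.

1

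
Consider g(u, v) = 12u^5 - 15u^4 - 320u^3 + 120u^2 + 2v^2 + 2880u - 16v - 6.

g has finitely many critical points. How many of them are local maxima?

g separates as a function of u plus a function of v, so ∇g=0 decouples.
∂g/∂u = 60(u - 4)(u - 2)(u + 2)(u + 3) = 0 at u ∈ {-3, -2, 2, 4}; ∂g/∂v = 4(v - 4) = 0 at v ∈ {4}.
The Hessian is diagonal: diag(g_uu, g_vv). Second derivatives: g_uu(-3)=-2100, g_uu(-2)=1440, g_uu(2)=-2400, g_uu(4)=5040; g_vv(4)=4.
Local maxima occur where both diagonal entries negative: none. Count: 0.

0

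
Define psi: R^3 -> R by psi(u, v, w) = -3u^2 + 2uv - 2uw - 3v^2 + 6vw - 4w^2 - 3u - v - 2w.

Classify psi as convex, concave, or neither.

concave

psi is quadratic, so its Hessian is the constant matrix H = [[-6, 2, -2], [2, -6, 6], [-2, 6, -8]].
Leading principal minors: -6, 32, -64.
Signs alternate −, +, − ⇒ H ≺ 0 ⇒ concave.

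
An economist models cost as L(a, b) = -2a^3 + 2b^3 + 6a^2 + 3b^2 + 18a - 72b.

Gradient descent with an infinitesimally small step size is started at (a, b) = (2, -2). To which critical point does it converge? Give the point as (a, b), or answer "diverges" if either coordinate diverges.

(-1, 3)

L is separable, so gradient descent decouples: a follows -∂L/∂a, b follows -∂L/∂b.
∂L/∂a = -6(a - 3)(a + 1); at a=2 this is 18, so a decreases.
∂L/∂b = 6(b - 3)(b + 4); at b=-2 this is -60, so b increases.
a converges to its nearest critical value -1 (a local min of the a-part); b converges to 3. The iterate converges to (-1, 3).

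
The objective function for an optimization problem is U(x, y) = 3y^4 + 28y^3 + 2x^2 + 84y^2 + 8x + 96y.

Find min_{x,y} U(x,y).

-72

U(x,y) separates as P(x) + Q(y), so its minimum is min P + min Q.
P'(x) = 4x + 8 vanishes at x ∈ {-2}; Q'(y) = 12(y + 1)(y + 2)(y + 4) vanishes at y ∈ {-4, -2, -1}.
Local minima of P (where P''>0): P(-2)=-8. Local minima of Q: Q(-4)=-64, Q(-1)=-37.
So the global minimum of U is P(-2) + Q(-4) = -8 − 64 = -72, attained at (-2, -4).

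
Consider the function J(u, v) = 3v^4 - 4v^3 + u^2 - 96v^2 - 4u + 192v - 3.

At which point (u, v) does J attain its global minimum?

J(u,v) separates as P(u) + Q(v) − 3, so its minimum is min P + min Q − 3.
P'(u) = 2u - 4 vanishes at u ∈ {2}; Q'(v) = 12(v - 4)(v - 1)(v + 4) vanishes at v ∈ {-4, 1, 4}.
Local minima of P (where P''>0): P(2)=-4. Local minima of Q: Q(-4)=-1280, Q(4)=-256.
So the global minimum of J is P(2) + Q(-4) − 3 = -4 − 1280 − 3 = -1287, attained at (2, -4).

(2, -4)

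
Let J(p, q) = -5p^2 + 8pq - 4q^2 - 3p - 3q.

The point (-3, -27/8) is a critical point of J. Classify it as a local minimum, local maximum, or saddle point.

The Hessian of J is constant: H = [[-10, 8], [8, -8]].
det(H) = (-10)·(-8) − 8² = 16.
det(H) > 0 and tr(H) = -18 < 0, so H is negative definite and the point is a local maximum.

local maximum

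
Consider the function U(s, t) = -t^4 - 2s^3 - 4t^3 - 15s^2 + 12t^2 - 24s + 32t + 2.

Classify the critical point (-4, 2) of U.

saddle point

The mixed partial ∂²U/∂s∂t is 0, so the Hessian at any point is diag(U_ss, U_tt) = diag(-6(2s + 5), 12(-t^2 - 2t + 2)).
At (-4, 2): H = diag(18, -72).
The eigenvalues have opposite signs, so H is indefinite: a saddle point.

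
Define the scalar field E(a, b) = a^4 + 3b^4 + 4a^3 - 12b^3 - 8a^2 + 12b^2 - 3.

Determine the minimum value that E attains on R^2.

E(a,b) separates as P(a) + Q(b) − 3, so its minimum is min P + min Q − 3.
P'(a) = 4a(a - 1)(a + 4) vanishes at a ∈ {-4, 0, 1}; Q'(b) = 12b(b - 2)(b - 1) vanishes at b ∈ {0, 1, 2}.
Local minima of P (where P''>0): P(-4)=-128, P(1)=-3. Local minima of Q: Q(0)=0, Q(2)=0.
So the global minimum of E is P(-4) + Q(0) − 3 = -128 + 0 − 3 = -131, attained at (-4, 0).

-131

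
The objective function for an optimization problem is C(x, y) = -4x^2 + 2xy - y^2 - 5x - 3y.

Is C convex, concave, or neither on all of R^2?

concave

C is quadratic, so its Hessian is the constant matrix H = [[-8, 2], [2, -2]].
det(H) = 12, tr(H) = -10.
det(H) > 0 and tr(H) < 0, so H is negative definite everywhere: concave.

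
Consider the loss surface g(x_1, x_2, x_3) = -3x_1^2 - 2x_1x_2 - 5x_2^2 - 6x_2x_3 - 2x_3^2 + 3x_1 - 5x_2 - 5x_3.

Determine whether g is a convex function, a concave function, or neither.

g is quadratic, so its Hessian is the constant matrix H = [[-6, -2, 0], [-2, -10, -6], [0, -6, -4]].
Leading principal minors: -6, 56, -8.
Signs alternate −, +, − ⇒ H ≺ 0 ⇒ concave.

concave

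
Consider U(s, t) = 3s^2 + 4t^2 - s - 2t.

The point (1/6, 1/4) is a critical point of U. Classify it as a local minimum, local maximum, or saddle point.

The Hessian of U is constant: H = [[6, 0], [0, 8]].
det(H) = 6·8 − 0² = 48.
det(H) > 0 and tr(H) = 14 > 0, so H is positive definite and the point is a local minimum.

local minimum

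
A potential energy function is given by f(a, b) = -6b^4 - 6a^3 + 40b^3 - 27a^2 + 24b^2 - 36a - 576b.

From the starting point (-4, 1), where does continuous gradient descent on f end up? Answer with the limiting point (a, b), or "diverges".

(-2, 3)

f is separable, so gradient descent decouples: a follows -∂f/∂a, b follows -∂f/∂b.
∂f/∂a = -18(a + 1)(a + 2); at a=-4 this is -108, so a increases.
∂f/∂b = -24(b - 4)(b - 3)(b + 2); at b=1 this is -432, so b increases.
a converges to its nearest critical value -2 (a local min of the a-part); b converges to 3. The iterate converges to (-2, 3).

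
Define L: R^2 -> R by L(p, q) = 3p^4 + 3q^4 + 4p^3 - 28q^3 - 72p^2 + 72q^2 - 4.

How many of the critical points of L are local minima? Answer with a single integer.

4

L separates as a function of p plus a function of q, so ∇L=0 decouples.
∂L/∂p = 12p(p - 3)(p + 4) = 0 at p ∈ {-4, 0, 3}; ∂L/∂q = 12q(q - 4)(q - 3) = 0 at q ∈ {0, 3, 4}.
The Hessian is diagonal: diag(L_pp, L_qq). Second derivatives: L_pp(-4)=336, L_pp(0)=-144, L_pp(3)=252; L_qq(0)=144, L_qq(3)=-36, L_qq(4)=48.
Local minima occur where both diagonal entries positive: (-4, 0), (-4, 4), (3, 0), (3, 4). Count: 4.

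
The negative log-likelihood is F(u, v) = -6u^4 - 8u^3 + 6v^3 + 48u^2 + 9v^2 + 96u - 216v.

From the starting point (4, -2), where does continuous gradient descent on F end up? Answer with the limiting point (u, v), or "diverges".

F is separable, so gradient descent decouples: u follows -∂F/∂u, v follows -∂F/∂v.
∂F/∂u = -24(u - 2)(u + 1)(u + 2); at u=4 this is -1440, so u increases.
∂F/∂v = 18(v - 3)(v + 4); at v=-2 this is -180, so v increases.
The u-coordinate has no critical point in that direction and runs off to infinity.

diverges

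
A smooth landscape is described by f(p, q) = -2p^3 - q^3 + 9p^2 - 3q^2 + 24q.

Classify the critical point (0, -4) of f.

The mixed partial ∂²f/∂p∂q is 0, so the Hessian at any point is diag(f_pp, f_qq) = diag(6(-2p + 3), -6(q + 1)).
At (0, -4): H = diag(18, 18).
Both eigenvalues are positive, so H is positive definite: a local minimum.

local minimum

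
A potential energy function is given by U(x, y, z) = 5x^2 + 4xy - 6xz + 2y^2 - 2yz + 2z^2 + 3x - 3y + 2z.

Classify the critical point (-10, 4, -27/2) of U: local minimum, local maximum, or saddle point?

The Hessian is constant: H = [[10, 4, -6], [4, 4, -2], [-6, -2, 4]].
Leading principal minors: Δ₁ = 10, Δ₂ = 24, Δ₃ = 8.
All leading minors are positive, so H is positive definite: a local minimum.

local minimum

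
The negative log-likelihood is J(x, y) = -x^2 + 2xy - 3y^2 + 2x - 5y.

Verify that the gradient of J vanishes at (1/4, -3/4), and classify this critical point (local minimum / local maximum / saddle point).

local maximum

∇J = (-2x + 2y + 2, 2x - 6y - 5); substituting (1/4, -3/4) gives ∇J = (0, 0), so (1/4, -3/4) is indeed a critical point.
The Hessian of J is constant: H = [[-2, 2], [2, -6]].
det(H) = (-2)·(-6) − 2² = 8.
det(H) > 0 and tr(H) = -8 < 0, so H is negative definite and the point is a local maximum.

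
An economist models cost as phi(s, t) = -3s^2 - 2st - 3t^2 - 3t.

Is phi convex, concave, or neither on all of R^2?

phi is quadratic, so its Hessian is the constant matrix H = [[-6, -2], [-2, -6]].
det(H) = 32, tr(H) = -12.
det(H) > 0 and tr(H) < 0, so H is negative definite everywhere: concave.

concave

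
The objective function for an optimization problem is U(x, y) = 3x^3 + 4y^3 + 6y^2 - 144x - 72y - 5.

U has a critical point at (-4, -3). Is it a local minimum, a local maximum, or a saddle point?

local maximum

The mixed partial ∂²U/∂x∂y is 0, so the Hessian at any point is diag(U_xx, U_yy) = diag(18x, 12(2y + 1)).
At (-4, -3): H = diag(-72, -60).
Both eigenvalues are negative, so H is negative definite: a local maximum.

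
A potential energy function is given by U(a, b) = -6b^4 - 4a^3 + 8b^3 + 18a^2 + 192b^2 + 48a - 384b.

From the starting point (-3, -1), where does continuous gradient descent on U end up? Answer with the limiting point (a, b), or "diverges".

U is separable, so gradient descent decouples: a follows -∂U/∂a, b follows -∂U/∂b.
∂U/∂a = -12(a - 4)(a + 1); at a=-3 this is -168, so a increases.
∂U/∂b = -24(b - 4)(b - 1)(b + 4); at b=-1 this is -720, so b increases.
a converges to its nearest critical value -1 (a local min of the a-part); b converges to 1. The iterate converges to (-1, 1).

(-1, 1)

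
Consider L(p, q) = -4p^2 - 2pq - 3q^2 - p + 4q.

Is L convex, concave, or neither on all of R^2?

L is quadratic, so its Hessian is the constant matrix H = [[-8, -2], [-2, -6]].
det(H) = 44, tr(H) = -14.
det(H) > 0 and tr(H) < 0, so H is negative definite everywhere: concave.

concave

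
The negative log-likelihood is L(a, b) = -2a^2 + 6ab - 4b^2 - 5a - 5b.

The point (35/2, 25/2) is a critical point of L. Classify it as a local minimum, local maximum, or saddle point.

saddle point

The Hessian of L is constant: H = [[-4, 6], [6, -8]].
det(H) = (-4)·(-8) − 6² = -4.
Since det(H) < 0, H is indefinite and the critical point is a saddle point.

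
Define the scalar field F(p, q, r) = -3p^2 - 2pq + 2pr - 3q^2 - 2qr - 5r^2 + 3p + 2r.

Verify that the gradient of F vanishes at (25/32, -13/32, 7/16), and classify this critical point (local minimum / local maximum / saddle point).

∇F = (-6p - 2q + 2r + 3, -2p - 6q - 2r, 2p - 2q - 10r + 2); substituting (25/32, -13/32, 7/16) gives ∇F = (0, 0, 0), so (25/32, -13/32, 7/16) is indeed a critical point.
The Hessian is constant: H = [[-6, -2, 2], [-2, -6, -2], [2, -2, -10]].
Leading principal minors: Δ₁ = -6, Δ₂ = 32, Δ₃ = -256.
The minors alternate sign starting negative (−, +, −), so H is negative definite: a local maximum.

local maximum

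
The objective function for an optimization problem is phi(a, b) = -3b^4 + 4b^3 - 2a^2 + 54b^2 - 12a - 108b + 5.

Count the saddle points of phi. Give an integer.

1

phi separates as a function of a plus a function of b, so ∇phi=0 decouples.
∂phi/∂a = -4(a + 3) = 0 at a ∈ {-3}; ∂phi/∂b = -12(b - 3)(b - 1)(b + 3) = 0 at b ∈ {-3, 1, 3}.
The Hessian is diagonal: diag(phi_aa, phi_bb). Second derivatives: phi_aa(-3)=-4; phi_bb(-3)=-288, phi_bb(1)=96, phi_bb(3)=-144.
Saddle points occur where the two diagonal entries have opposite signs: (-3, 1). Count: 1.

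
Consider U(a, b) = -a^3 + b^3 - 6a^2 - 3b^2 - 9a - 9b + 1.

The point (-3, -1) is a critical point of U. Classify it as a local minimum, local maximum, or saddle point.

saddle point

The mixed partial ∂²U/∂a∂b is 0, so the Hessian at any point is diag(U_aa, U_bb) = diag(-6(a + 2), 6(b - 1)).
At (-3, -1): H = diag(6, -12).
The eigenvalues have opposite signs, so H is indefinite: a saddle point.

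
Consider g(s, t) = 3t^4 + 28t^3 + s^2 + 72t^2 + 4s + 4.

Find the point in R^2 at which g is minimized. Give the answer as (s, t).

g(s,t) separates as P(s) + Q(t) + 4, so its minimum is min P + min Q + 4.
P'(s) = 2s + 4 vanishes at s ∈ {-2}; Q'(t) = 12t(t + 3)(t + 4) vanishes at t ∈ {-4, -3, 0}.
Local minima of P (where P''>0): P(-2)=-4. Local minima of Q: Q(-4)=128, Q(0)=0.
So the global minimum of g is P(-2) + Q(0) + 4 = -4 + 0 + 4 = 0, attained at (-2, 0).

(-2, 0)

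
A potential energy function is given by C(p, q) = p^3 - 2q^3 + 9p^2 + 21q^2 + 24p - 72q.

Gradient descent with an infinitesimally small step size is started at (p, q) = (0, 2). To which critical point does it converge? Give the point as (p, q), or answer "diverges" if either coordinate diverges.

C is separable, so gradient descent decouples: p follows -∂C/∂p, q follows -∂C/∂q.
∂C/∂p = 3(p + 2)(p + 4); at p=0 this is 24, so p decreases.
∂C/∂q = -6(q - 4)(q - 3); at q=2 this is -12, so q increases.
p converges to its nearest critical value -2 (a local min of the p-part); q converges to 3. The iterate converges to (-2, 3).

(-2, 3)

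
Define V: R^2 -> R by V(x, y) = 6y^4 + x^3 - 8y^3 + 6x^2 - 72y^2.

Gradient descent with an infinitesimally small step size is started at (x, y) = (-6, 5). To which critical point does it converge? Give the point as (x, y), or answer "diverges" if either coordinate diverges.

V is separable, so gradient descent decouples: x follows -∂V/∂x, y follows -∂V/∂y.
∂V/∂x = 3x(x + 4); at x=-6 this is 36, so x decreases.
∂V/∂y = 24y(y - 3)(y + 2); at y=5 this is 1680, so y decreases.
The x-coordinate has no critical point in that direction and runs off to infinity.

diverges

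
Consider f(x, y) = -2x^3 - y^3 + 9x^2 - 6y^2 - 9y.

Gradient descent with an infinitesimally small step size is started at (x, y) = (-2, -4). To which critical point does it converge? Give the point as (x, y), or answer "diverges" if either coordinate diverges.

f is separable, so gradient descent decouples: x follows -∂f/∂x, y follows -∂f/∂y.
∂f/∂x = -6x(x - 3); at x=-2 this is -60, so x increases.
∂f/∂y = -3(y + 1)(y + 3); at y=-4 this is -9, so y increases.
x converges to its nearest critical value 0 (a local min of the x-part); y converges to -3. The iterate converges to (0, -3).

(0, -3)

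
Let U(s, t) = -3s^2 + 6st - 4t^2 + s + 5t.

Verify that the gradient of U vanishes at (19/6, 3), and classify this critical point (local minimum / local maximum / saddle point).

local maximum

∇U = (-6s + 6t + 1, 6s - 8t + 5); substituting (19/6, 3) gives ∇U = (0, 0), so (19/6, 3) is indeed a critical point.
The Hessian of U is constant: H = [[-6, 6], [6, -8]].
det(H) = (-6)·(-8) − 6² = 12.
det(H) > 0 and tr(H) = -14 < 0, so H is negative definite and the point is a local maximum.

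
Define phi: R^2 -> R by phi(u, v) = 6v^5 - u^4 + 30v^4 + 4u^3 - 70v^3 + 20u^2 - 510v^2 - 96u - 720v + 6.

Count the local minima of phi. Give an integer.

2

phi separates as a function of u plus a function of v, so ∇phi=0 decouples.
∂phi/∂u = -4(u - 4)(u - 2)(u + 3) = 0 at u ∈ {-3, 2, 4}; ∂phi/∂v = 30(v - 3)(v + 1)(v + 2)(v + 4) = 0 at v ∈ {-4, -2, -1, 3}.
The Hessian is diagonal: diag(phi_uu, phi_vv). Second derivatives: phi_uu(-3)=-140, phi_uu(2)=40, phi_uu(4)=-56; phi_vv(-4)=-1260, phi_vv(-2)=300, phi_vv(-1)=-360, phi_vv(3)=4200.
Local minima occur where both diagonal entries positive: (2, -2), (2, 3). Count: 2.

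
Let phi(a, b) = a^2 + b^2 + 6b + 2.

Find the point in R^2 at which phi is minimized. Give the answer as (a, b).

(0, -3)

phi(a,b) separates as P(a) + Q(b) + 2, so its minimum is min P + min Q + 2.
P'(a) = 2a vanishes at a ∈ {0}; Q'(b) = 2b + 6 vanishes at b ∈ {-3}.
Local minima of P (where P''>0): P(0)=0. Local minima of Q: Q(-3)=-9.
So the global minimum of phi is P(0) + Q(-3) + 2 = 0 − 9 + 2 = -7, attained at (0, -3).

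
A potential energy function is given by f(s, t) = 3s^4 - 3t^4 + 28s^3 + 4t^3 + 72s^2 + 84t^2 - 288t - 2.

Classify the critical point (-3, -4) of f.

The mixed partial ∂²f/∂s∂t is 0, so the Hessian at any point is diag(f_ss, f_tt) = diag(12(3s^2 + 14s + 12), 12(-3t^2 + 2t + 14)).
At (-3, -4): H = diag(-36, -504).
Both eigenvalues are negative, so H is negative definite: a local maximum.

local maximum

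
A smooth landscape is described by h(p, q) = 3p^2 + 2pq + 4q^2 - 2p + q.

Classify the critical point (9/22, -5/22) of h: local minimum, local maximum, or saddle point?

The Hessian of h is constant: H = [[6, 2], [2, 8]].
det(H) = 6·8 − 2² = 44.
det(H) > 0 and tr(H) = 14 > 0, so H is positive definite and the point is a local minimum.

local minimum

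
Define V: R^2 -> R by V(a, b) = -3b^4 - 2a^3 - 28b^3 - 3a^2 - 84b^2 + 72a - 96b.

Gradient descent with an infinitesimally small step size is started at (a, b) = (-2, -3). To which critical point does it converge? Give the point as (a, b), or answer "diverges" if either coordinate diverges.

V is separable, so gradient descent decouples: a follows -∂V/∂a, b follows -∂V/∂b.
∂V/∂a = -6(a - 3)(a + 4); at a=-2 this is 60, so a decreases.
∂V/∂b = -12(b + 1)(b + 2)(b + 4); at b=-3 this is -24, so b increases.
a converges to its nearest critical value -4 (a local min of the a-part); b converges to -2. The iterate converges to (-4, -2).

(-4, -2)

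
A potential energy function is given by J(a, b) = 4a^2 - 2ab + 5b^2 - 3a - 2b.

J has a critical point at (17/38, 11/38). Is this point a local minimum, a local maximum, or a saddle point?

The Hessian of J is constant: H = [[8, -2], [-2, 10]].
det(H) = 8·10 − (-2)² = 76.
det(H) > 0 and tr(H) = 18 > 0, so H is positive definite and the point is a local minimum.

local minimum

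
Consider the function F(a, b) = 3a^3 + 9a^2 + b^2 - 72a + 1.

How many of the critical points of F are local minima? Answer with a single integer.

F separates as a function of a plus a function of b, so ∇F=0 decouples.
∂F/∂a = 9(a - 2)(a + 4) = 0 at a ∈ {-4, 2}; ∂F/∂b = 2b = 0 at b ∈ {0}.
The Hessian is diagonal: diag(F_aa, F_bb). Second derivatives: F_aa(-4)=-54, F_aa(2)=54; F_bb(0)=2.
Local minima occur where both diagonal entries positive: (2, 0). Count: 1.

1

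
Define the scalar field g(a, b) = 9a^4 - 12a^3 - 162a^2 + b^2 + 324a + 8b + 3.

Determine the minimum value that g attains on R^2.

g(a,b) separates as P(a) + Q(b) + 3, so its minimum is min P + min Q + 3.
P'(a) = 36(a - 3)(a - 1)(a + 3) vanishes at a ∈ {-3, 1, 3}; Q'(b) = 2b + 8 vanishes at b ∈ {-4}.
Local minima of P (where P''>0): P(-3)=-1377, P(3)=-81. Local minima of Q: Q(-4)=-16.
So the global minimum of g is P(-3) + Q(-4) + 3 = -1377 − 16 + 3 = -1390, attained at (-3, -4).

-1390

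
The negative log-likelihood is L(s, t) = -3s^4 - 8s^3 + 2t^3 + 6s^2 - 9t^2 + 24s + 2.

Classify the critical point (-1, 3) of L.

local minimum

The mixed partial ∂²L/∂s∂t is 0, so the Hessian at any point is diag(L_ss, L_tt) = diag(12(-3s^2 - 4s + 1), 6(2t - 3)).
At (-1, 3): H = diag(24, 18).
Both eigenvalues are positive, so H is positive definite: a local minimum.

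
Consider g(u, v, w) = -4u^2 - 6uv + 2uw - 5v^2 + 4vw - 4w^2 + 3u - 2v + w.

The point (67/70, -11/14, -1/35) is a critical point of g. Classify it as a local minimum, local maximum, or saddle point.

The Hessian is constant: H = [[-8, -6, 2], [-6, -10, 4], [2, 4, -8]].
Leading principal minors: Δ₁ = -8, Δ₂ = 44, Δ₃ = -280.
The minors alternate sign starting negative (−, +, −), so H is negative definite: a local maximum.

local maximum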